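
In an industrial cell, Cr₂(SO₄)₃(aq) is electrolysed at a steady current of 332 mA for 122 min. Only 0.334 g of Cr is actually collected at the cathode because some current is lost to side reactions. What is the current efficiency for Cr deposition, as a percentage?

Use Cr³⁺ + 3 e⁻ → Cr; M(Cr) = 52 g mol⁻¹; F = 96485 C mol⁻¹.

Q = I·t = 0.3320 × 7320.0 = 2430 C; n(e⁻) = 2430/96485 = 0.02519 mol.
Theoretical n(Cr) = n(e⁻)/3 = 0.008396 mol, i.e. m_theo = 0.008396 × 52 = 0.4366 g.
Efficiency = m_actual / m_theo = 0.334 / 0.4366 = 76.5 %.

76.5 %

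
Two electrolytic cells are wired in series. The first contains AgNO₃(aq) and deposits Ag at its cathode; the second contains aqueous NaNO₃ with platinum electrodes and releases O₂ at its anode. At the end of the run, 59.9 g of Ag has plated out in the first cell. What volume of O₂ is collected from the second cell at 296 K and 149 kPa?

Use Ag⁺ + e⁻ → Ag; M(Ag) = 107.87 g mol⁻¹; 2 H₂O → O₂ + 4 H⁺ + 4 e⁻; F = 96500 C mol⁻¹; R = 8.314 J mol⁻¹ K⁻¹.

2.29 L

n(Ag) = 59.9 / 107.87 = 0.5553 mol, so n(e⁻) = 1 × 0.5553 = 0.5553 mol.
The cells are in series, so the same 0.5553 mol of electrons passes through the second cell.
2 H₂O → O₂ + 4 H⁺ + 4 e⁻ — 4 mol e⁻ per mol O₂, so n(O₂) = 0.5553/4 = 0.1388 mol.
V = nRT/P = (0.1388 × 8.314 × 296) / (149 × 10³) = 0.00229 m³ = 2.29 L.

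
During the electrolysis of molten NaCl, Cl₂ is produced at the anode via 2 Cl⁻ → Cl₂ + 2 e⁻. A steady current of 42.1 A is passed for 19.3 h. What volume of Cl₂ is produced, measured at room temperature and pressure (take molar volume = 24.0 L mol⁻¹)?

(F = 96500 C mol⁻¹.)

364 L

Q = I·t = 42.10 A × 69480 s = 2925000 C.
n(e⁻) = Q/F = 2925000 / 96500 = 30.31 mol.
2 electrons are transferred per Cl₂ molecule, so n(Cl₂) = 30.31 / 2 = 15.16 mol.
V = n × V_m = 15.16 × 24.0 = 364 L.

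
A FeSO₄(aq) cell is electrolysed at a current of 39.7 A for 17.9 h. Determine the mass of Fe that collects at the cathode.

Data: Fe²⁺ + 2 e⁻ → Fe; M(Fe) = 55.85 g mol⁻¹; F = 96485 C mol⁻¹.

740 g

Q = I·t = 39.70 A × 64440 s = 2558000 C.
n(e⁻) = Q/F = 2558000 / 96485 = 26.51 mol.
Fe²⁺ + 2 e⁻ → Fe, so n(Fe) = n(e⁻)/2 = 13.26 mol.
m = n·M = 13.26 × 55.85 = 740 g.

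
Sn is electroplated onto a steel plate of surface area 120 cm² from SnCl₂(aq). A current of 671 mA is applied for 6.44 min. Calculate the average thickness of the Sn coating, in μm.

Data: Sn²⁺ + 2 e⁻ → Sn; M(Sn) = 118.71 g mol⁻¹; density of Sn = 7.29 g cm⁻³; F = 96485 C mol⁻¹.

1.82 μm

Q = I·t = 0.6710 × 386.40 = 259.3 C; n(e⁻) = 0.002687 mol.
n(Sn) = n(e⁻)/2 = 0.001344 mol, so m = 0.001344 × 118.71 = 0.1595 g.
Volume = m/ρ = 0.1595 / 7.29 = 0.02188 cm³.
Thickness = V/A = 0.02188 / 120 = 1.82 × 10⁻⁴ cm = 1.82 μm.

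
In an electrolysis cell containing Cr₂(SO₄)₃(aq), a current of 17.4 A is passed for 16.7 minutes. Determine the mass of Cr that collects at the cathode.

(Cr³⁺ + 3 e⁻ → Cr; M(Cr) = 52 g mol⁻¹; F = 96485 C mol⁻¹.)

3.13 g

Q = I·t = 17.40 A × 1002.0 s = 17430 C.
n(e⁻) = Q/F = 17430 / 96485 = 0.1807 mol.
Cr³⁺ + 3 e⁻ → Cr, so n(Cr) = n(e⁻)/3 = 0.06023 mol.
m = n·M = 0.06023 × 52 = 3.13 g.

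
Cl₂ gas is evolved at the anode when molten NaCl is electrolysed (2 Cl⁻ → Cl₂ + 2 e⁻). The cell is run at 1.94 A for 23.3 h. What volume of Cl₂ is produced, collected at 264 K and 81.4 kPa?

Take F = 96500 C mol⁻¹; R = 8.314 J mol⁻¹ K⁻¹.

Q = I·t = 1.940 A × 83880 s = 162700 C.
n(e⁻) = Q/F = 162700 / 96500 = 1.686 mol.
2 electrons are transferred per Cl₂ molecule, so n(Cl₂) = 1.686 / 2 = 0.8431 mol.
V = nRT/P = (0.8431 × 8.314 × 264) / (81.4 × 10³ Pa) = 0.0227 m³ = 22.7 L.

22.7 L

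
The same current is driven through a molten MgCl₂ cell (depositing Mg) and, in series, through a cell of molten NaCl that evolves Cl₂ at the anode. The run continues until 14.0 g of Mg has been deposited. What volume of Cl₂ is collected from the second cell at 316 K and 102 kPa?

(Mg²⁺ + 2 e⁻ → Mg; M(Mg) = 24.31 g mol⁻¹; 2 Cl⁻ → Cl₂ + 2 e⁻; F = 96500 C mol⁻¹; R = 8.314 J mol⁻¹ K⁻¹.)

n(Mg) = 14.0 / 24.31 = 0.5759 mol, so n(e⁻) = 2 × 0.5759 = 1.152 mol.
The cells are in series, so the same 1.152 mol of electrons passes through the second cell.
2 Cl⁻ → Cl₂ + 2 e⁻ — 2 mol e⁻ per mol Cl₂, so n(Cl₂) = 1.152/2 = 0.5759 mol.
V = nRT/P = (0.5759 × 8.314 × 316) / (102 × 10³) = 0.0148 m³ = 14.8 L.

14.8 L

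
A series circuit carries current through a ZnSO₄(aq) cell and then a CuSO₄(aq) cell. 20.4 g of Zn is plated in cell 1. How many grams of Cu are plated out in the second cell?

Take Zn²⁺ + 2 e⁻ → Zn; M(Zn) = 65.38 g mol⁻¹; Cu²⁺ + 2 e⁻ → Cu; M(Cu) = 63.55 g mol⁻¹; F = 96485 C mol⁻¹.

19.8 g

n(Zn) = 20.4 / 65.38 = 0.3120 mol.
Since Zn²⁺ + 2 e⁻ → Zn, n(e⁻) passed = 2 × 0.3120 = 0.6240 mol.
Cells in series carry the same charge, so the same 0.6240 mol of electrons passes through cell 2.
Cu²⁺ + 2 e⁻ → Cu, so n(Cu) = 0.6240 / 2 = 0.3120 mol.
m(Cu) = 0.3120 × 63.55 = 19.8 g.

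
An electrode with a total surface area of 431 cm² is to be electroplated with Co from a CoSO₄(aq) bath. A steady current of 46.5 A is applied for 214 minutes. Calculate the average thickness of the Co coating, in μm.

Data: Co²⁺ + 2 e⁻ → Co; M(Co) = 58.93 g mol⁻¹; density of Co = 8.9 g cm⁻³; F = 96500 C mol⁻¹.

Q = I·t = 46.50 × 12840 = 597100 C; n(e⁻) = 6.187 mol.
n(Co) = n(e⁻)/2 = 3.094 mol, so m = 3.094 × 58.93 = 182.3 g.
Volume = m/ρ = 182.3 / 8.9 = 20.48 cm³.
Thickness = V/A = 20.48 / 431 = 0.0475 cm = 475 μm.

475 μm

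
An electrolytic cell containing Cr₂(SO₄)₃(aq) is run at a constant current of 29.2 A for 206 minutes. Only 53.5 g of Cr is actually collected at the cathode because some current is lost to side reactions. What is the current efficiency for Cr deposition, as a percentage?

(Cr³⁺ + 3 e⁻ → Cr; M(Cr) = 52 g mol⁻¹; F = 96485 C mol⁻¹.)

82.5 %

Q = I·t = 29.20 × 12360 = 360900 C; n(e⁻) = 360900/96485 = 3.741 mol.
Theoretical n(Cr) = n(e⁻)/3 = 1.247 mol, i.e. m_theo = 1.247 × 52 = 64.84 g.
Efficiency = m_actual / m_theo = 53.5 / 64.84 = 82.5 %.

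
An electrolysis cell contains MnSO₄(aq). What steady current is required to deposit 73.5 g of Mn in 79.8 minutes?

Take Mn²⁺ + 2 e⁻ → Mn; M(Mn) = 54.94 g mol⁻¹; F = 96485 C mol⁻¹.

n(Mn) = 73.5 / 54.94 = 1.338 mol.
n(e⁻) = 2 × 1.338 = 2.676 mol.
Q = n(e⁻)·F = 2.676 × 96485 = 258200 C.
I = Q/t = 258200 / 4788.0 s = 53.9 A.

53.9 A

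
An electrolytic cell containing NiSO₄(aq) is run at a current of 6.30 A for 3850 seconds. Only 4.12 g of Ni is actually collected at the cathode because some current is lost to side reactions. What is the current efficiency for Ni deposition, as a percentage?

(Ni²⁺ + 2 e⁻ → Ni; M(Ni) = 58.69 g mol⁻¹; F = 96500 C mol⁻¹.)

Q = I·t = 6.300 × 3850.0 = 24260 C; n(e⁻) = 24260/96500 = 0.2513 mol.
Theoretical n(Ni) = n(e⁻)/2 = 0.1257 mol, i.e. m_theo = 0.1257 × 58.69 = 7.376 g.
Efficiency = m_actual / m_theo = 4.12 / 7.376 = 55.9 %.

55.9 %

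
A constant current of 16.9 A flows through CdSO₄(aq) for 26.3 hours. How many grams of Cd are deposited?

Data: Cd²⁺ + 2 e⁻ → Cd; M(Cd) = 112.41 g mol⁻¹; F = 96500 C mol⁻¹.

932 g

Q = I·t = 16.90 A × 94680 s = 1600000 C.
n(e⁻) = Q/F = 1600000 / 96500 = 16.58 mol.
Cd²⁺ + 2 e⁻ → Cd, so n(Cd) = n(e⁻)/2 = 8.291 mol.
m = n·M = 8.291 × 112.41 = 932 g.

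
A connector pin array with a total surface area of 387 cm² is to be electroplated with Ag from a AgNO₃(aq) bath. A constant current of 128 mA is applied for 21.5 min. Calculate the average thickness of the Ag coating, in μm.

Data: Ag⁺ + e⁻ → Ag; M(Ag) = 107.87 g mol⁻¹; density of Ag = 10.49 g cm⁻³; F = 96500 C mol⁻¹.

0.455 μm

Q = I·t = 0.1280 × 1290.0 = 165.1 C; n(e⁻) = 0.001711 mol.
n(Ag) = n(e⁻)/1 = 0.001711 mol, so m = 0.001711 × 107.87 = 0.1846 g.
Volume = m/ρ = 0.1846 / 10.49 = 0.01760 cm³.
Thickness = V/A = 0.01760 / 387 = 4.55 × 10⁻⁵ cm = 0.455 μm.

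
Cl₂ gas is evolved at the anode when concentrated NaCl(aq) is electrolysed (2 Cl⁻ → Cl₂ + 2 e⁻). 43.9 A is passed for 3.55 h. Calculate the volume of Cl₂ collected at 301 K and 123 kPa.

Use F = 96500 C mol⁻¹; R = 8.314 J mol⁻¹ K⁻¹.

59.1 L

Q = I·t = 43.90 A × 12780 s = 561000 C.
n(e⁻) = Q/F = 561000 / 96500 = 5.814 mol.
2 electrons are transferred per Cl₂ molecule, so n(Cl₂) = 5.814 / 2 = 2.907 mol.
V = nRT/P = (2.907 × 8.314 × 301) / (123 × 10³ Pa) = 0.0591 m³ = 59.1 L.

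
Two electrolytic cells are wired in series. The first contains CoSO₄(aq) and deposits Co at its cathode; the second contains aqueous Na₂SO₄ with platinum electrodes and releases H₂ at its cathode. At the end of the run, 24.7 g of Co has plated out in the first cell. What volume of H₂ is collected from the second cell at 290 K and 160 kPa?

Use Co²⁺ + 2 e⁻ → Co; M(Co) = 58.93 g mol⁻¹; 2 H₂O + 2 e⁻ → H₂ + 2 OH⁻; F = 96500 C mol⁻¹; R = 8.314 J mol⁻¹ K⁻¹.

n(Co) = 24.7 / 58.93 = 0.4191 mol, so n(e⁻) = 2 × 0.4191 = 0.8383 mol.
The cells are in series, so the same 0.8383 mol of electrons passes through the second cell.
2 H₂O + 2 e⁻ → H₂ + 2 OH⁻ — 2 mol e⁻ per mol H₂, so n(H₂) = 0.8383/2 = 0.4191 mol.
V = nRT/P = (0.4191 × 8.314 × 290) / (160 × 10³) = 0.00632 m³ = 6.32 L.

6.32 L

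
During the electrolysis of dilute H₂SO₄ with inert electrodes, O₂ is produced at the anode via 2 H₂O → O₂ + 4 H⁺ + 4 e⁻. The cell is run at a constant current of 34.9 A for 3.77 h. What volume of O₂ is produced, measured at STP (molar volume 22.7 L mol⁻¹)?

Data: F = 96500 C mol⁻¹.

27.9 L

Q = I·t = 34.90 A × 13572 s = 473700 C.
n(e⁻) = Q/F = 473700 / 96500 = 4.908 mol.
4 electrons are transferred per O₂ molecule, so n(O₂) = 4.908 / 4 = 1.227 mol.
V = n × V_m = 1.227 × 22.7 = 27.9 L.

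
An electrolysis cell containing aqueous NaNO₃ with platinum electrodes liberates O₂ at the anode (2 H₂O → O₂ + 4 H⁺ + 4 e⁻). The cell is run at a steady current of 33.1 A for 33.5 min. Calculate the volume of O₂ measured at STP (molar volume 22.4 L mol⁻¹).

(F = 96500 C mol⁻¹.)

3.86 L

Q = I·t = 33.10 A × 2010.0 s = 66530 C.
n(e⁻) = Q/F = 66530 / 96500 = 0.6894 mol.
4 electrons are transferred per O₂ molecule, so n(O₂) = 0.6894 / 4 = 0.1724 mol.
V = n × V_m = 0.1724 × 22.4 = 3.86 L.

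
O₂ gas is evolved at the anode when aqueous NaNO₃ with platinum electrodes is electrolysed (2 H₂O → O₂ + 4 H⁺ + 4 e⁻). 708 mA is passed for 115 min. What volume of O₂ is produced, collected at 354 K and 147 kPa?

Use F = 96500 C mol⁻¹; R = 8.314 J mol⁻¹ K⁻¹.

Q = I·t = 0.7080 A × 6900.0 s = 4885 C.
n(e⁻) = Q/F = 4885 / 96500 = 0.05062 mol.
4 electrons are transferred per O₂ molecule, so n(O₂) = 0.05062 / 4 = 0.01266 mol.
V = nRT/P = (0.01266 × 8.314 × 354) / (147 × 10³ Pa) = 2.53 × 10⁻⁴ m³ = 0.253 L.

0.253 L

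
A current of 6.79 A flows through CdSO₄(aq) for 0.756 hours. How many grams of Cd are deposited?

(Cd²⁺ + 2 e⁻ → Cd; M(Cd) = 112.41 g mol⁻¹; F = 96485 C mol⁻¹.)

10.8 g

Q = I·t = 6.790 A × 2721.6 s = 18480 C.
n(e⁻) = Q/F = 18480 / 96485 = 0.1915 mol.
Cd²⁺ + 2 e⁻ → Cd, so n(Cd) = n(e⁻)/2 = 0.09576 mol.
m = n·M = 0.09576 × 112.41 = 10.8 g.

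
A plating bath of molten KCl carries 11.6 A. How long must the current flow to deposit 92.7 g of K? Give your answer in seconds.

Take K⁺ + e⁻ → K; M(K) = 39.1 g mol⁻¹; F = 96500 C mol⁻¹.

n(K) = m/M = 92.7 / 39.1 = 2.371 mol.
Each K atom requires 1 electron, so n(e⁻) = 1 × 2.371 = 2.371 mol.
Q = n(e⁻)·F = 2.371 × 96500 = 228800 C.
t = Q/I = 228800 / 11.60 A = 19720 s.

19700 s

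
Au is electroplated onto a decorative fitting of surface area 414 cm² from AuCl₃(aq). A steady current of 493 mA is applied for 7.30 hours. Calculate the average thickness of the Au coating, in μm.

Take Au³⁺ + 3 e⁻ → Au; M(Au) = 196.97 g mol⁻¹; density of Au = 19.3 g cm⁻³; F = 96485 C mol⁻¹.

11.0 μm

Q = I·t = 0.4930 × 26280 = 12960 C; n(e⁻) = 0.1343 mol.
n(Au) = n(e⁻)/3 = 0.04476 mol, so m = 0.04476 × 196.97 = 8.816 g.
Volume = m/ρ = 8.816 / 19.3 = 0.4568 cm³.
Thickness = V/A = 0.4568 / 414 = 0.00110 cm = 11.0 μm.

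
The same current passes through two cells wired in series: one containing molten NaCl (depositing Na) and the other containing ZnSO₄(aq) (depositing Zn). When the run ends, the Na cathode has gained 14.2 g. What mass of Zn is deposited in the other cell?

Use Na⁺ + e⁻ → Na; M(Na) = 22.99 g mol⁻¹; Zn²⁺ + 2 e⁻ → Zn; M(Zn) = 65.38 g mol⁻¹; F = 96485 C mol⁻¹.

20.2 g

n(Na) = 14.2 / 22.99 = 0.6177 mol.
Since Na⁺ + e⁻ → Na, n(e⁻) passed = 1 × 0.6177 = 0.6177 mol.
Cells in series carry the same charge, so the same 0.6177 mol of electrons passes through cell 2.
Zn²⁺ + 2 e⁻ → Zn, so n(Zn) = 0.6177 / 2 = 0.3088 mol.
m(Zn) = 0.3088 × 65.38 = 20.2 g.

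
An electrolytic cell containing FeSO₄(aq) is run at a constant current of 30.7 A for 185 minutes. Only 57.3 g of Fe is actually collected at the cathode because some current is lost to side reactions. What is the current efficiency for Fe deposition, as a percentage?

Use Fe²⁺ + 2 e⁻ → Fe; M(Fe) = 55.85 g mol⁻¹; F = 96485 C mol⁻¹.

58.1 %

Q = I·t = 30.70 × 11100 = 340800 C; n(e⁻) = 340800/96485 = 3.532 mol.
Theoretical n(Fe) = n(e⁻)/2 = 1.766 mol, i.e. m_theo = 1.766 × 55.85 = 98.63 g.
Efficiency = m_actual / m_theo = 57.3 / 98.63 = 58.1 %.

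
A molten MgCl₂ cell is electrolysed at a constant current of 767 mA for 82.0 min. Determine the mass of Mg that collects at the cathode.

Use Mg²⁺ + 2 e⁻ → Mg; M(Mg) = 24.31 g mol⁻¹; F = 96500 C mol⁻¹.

Q = I·t = 0.7670 A × 4920.0 s = 3774 C.
n(e⁻) = Q/F = 3774 / 96500 = 0.03911 mol.
Mg²⁺ + 2 e⁻ → Mg, so n(Mg) = n(e⁻)/2 = 0.01955 mol.
m = n·M = 0.01955 × 24.31 = 0.475 g.

0.475 g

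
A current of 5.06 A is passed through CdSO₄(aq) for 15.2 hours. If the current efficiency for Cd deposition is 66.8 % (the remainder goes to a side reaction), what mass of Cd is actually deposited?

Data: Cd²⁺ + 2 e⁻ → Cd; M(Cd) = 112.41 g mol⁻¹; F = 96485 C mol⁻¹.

108 g

Q = I·t = 5.060 × 54720 = 276900 C.
n(e⁻) = 276900/96485 = 2.870 mol; theoretically n(Cd) = 2.870/2 = 1.435 mol, m_theo = 161.3 g.
At 66.8 % efficiency, m_actual = 0.668 × 161.3 = 108 g.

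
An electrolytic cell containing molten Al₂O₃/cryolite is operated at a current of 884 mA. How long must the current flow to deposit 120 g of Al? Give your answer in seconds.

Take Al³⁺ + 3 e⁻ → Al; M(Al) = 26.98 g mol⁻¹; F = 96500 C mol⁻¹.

1.46 × 10⁶ s

n(Al) = m/M = 120 / 26.98 = 4.448 mol.
Each Al atom requires 3 electrons, so n(e⁻) = 3 × 4.448 = 13.34 mol.
Q = n(e⁻)·F = 13.34 × 96500 = 1288000 C.
t = Q/I = 1288000 / 0.8840 A = 1457000 s.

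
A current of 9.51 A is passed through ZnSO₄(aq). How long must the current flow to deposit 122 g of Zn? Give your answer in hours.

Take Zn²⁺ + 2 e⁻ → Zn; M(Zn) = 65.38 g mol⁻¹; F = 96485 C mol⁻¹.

10.5 h

n(Zn) = m/M = 122 / 65.38 = 1.866 mol.
Each Zn atom requires 2 electrons, so n(e⁻) = 2 × 1.866 = 3.732 mol.
Q = n(e⁻)·F = 3.732 × 96485 = 360100 C.
t = Q/I = 360100 / 9.510 A = 37860 s = 10.5 h.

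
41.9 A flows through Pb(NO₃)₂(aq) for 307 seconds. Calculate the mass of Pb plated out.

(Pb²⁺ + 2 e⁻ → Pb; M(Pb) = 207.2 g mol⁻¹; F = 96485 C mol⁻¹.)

Q = I·t = 41.90 A × 307.00 s = 12860 C.
n(e⁻) = Q/F = 12860 / 96485 = 0.1333 mol.
Pb²⁺ + 2 e⁻ → Pb, so n(Pb) = n(e⁻)/2 = 0.06666 mol.
m = n·M = 0.06666 × 207.2 = 13.8 g.

13.8 g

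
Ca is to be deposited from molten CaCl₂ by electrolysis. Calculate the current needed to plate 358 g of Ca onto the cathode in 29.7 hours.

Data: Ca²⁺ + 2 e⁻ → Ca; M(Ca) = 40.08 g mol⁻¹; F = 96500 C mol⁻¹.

16.1 A

n(Ca) = 358 / 40.08 = 8.932 mol.
n(e⁻) = 2 × 8.932 = 17.86 mol.
Q = n(e⁻)·F = 17.86 × 96500 = 1724000 C.
I = Q/t = 1724000 / 106920 s = 16.1 A.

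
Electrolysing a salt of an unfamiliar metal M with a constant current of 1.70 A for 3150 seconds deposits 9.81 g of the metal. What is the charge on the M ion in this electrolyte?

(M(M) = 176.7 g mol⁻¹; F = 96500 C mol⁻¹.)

+1

Q = I·t = 1.700 A × 3150.0 s = 5355 C, so n(e⁻) = 5355/96500 = 0.05549 mol.
n(M) deposited = 9.81 / 176.7 = 0.05552 mol.
Electrons per atom = n(e⁻)/n(M) = 0.05549 / 0.05552 = 1.00 ≈ 1, so the ion is M⁺.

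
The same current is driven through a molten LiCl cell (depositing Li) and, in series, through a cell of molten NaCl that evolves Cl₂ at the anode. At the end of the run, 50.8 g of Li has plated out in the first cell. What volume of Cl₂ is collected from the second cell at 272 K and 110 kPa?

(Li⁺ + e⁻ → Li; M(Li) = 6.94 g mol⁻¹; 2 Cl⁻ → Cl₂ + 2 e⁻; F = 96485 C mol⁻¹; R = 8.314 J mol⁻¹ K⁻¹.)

75.2 L

n(Li) = 50.8 / 6.94 = 7.320 mol, so n(e⁻) = 1 × 7.320 = 7.320 mol.
The cells are in series, so the same 7.320 mol of electrons passes through the second cell.
2 Cl⁻ → Cl₂ + 2 e⁻ — 2 mol e⁻ per mol Cl₂, so n(Cl₂) = 7.320/2 = 3.660 mol.
V = nRT/P = (3.660 × 8.314 × 272) / (110 × 10³) = 0.0752 m³ = 75.2 L.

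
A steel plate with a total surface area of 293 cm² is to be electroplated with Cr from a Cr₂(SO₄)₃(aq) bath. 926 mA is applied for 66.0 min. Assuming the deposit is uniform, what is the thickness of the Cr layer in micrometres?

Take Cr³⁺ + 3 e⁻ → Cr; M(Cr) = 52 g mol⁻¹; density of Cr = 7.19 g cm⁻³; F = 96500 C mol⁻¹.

Q = I·t = 0.9260 × 3960.0 = 3667 C; n(e⁻) = 0.03800 mol.
n(Cr) = n(e⁻)/3 = 0.01267 mol, so m = 0.01267 × 52 = 0.6587 g.
Volume = m/ρ = 0.6587 / 7.19 = 0.09161 cm³.
Thickness = V/A = 0.09161 / 293 = 3.13 × 10⁻⁴ cm = 3.13 μm.

3.13 μm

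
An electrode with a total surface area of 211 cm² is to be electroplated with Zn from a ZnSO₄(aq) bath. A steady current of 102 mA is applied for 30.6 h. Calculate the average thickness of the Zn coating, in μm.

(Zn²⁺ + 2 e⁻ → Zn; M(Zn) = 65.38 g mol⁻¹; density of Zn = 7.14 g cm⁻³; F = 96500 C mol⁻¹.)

25.3 μm

Q = I·t = 0.1020 × 110160 = 11240 C; n(e⁻) = 0.1164 mol.
n(Zn) = n(e⁻)/2 = 0.05822 mol, so m = 0.05822 × 65.38 = 3.806 g.
Volume = m/ρ = 3.806 / 7.14 = 0.5331 cm³.
Thickness = V/A = 0.5331 / 211 = 0.00253 cm = 25.3 μm.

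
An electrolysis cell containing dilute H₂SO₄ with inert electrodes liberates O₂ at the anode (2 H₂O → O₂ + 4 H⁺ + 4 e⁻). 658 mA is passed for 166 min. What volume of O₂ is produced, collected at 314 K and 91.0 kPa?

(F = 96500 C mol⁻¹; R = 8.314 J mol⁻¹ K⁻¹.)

0.487 L

Q = I·t = 0.6580 A × 9960.0 s = 6554 C.
n(e⁻) = Q/F = 6554 / 96500 = 0.06791 mol.
4 electrons are transferred per O₂ molecule, so n(O₂) = 0.06791 / 4 = 0.01698 mol.
V = nRT/P = (0.01698 × 8.314 × 314) / (91.0 × 10³ Pa) = 4.87 × 10⁻⁴ m³ = 0.487 L.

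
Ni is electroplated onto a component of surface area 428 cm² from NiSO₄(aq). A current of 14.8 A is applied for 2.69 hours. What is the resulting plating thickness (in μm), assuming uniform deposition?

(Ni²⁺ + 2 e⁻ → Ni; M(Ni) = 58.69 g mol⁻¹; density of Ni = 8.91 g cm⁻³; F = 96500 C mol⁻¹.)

114 μm

Q = I·t = 14.80 × 9684.0 = 143300 C; n(e⁻) = 1.485 mol.
n(Ni) = n(e⁻)/2 = 0.7426 mol, so m = 0.7426 × 58.69 = 43.58 g.
Volume = m/ρ = 43.58 / 8.91 = 4.892 cm³.
Thickness = V/A = 4.892 / 428 = 0.0114 cm = 114 μm.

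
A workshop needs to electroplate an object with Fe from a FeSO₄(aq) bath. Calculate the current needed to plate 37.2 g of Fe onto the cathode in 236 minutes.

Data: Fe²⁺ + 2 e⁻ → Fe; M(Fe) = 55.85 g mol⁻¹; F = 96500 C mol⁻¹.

9.08 A

n(Fe) = 37.2 / 55.85 = 0.6661 mol.
n(e⁻) = 2 × 0.6661 = 1.332 mol.
Q = n(e⁻)·F = 1.332 × 96500 = 128600 C.
I = Q/t = 128600 / 14160 s = 9.08 A.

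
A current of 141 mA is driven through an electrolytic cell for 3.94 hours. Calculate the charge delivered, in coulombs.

Q = I·t = 0.1410 A × 14184 s = 2000 C.

2000 C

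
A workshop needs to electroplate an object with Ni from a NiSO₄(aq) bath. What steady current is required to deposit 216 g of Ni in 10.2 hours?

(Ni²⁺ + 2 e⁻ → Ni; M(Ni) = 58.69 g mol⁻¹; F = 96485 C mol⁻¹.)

19.3 A

n(Ni) = 216 / 58.69 = 3.680 mol.
n(e⁻) = 2 × 3.680 = 7.361 mol.
Q = n(e⁻)·F = 7.361 × 96485 = 710200 C.
I = Q/t = 710200 / 36720 s = 19.3 A.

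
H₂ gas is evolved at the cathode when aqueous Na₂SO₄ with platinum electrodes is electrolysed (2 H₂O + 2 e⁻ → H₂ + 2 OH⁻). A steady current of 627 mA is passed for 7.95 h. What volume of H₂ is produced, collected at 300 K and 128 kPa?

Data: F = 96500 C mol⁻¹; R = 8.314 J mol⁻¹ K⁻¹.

Q = I·t = 0.6270 A × 28620 s = 17940 C.
n(e⁻) = Q/F = 17940 / 96500 = 0.1860 mol.
2 electrons are transferred per H₂ molecule, so n(H₂) = 0.1860 / 2 = 0.09298 mol.
V = nRT/P = (0.09298 × 8.314 × 300) / (128 × 10³ Pa) = 0.00181 m³ = 1.81 L.

1.81 L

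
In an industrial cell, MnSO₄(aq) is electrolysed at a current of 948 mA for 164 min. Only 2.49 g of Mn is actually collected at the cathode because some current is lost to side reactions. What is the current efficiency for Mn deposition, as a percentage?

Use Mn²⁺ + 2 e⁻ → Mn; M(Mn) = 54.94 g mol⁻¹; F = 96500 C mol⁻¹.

93.8 %

Q = I·t = 0.9480 × 9840.0 = 9328 C; n(e⁻) = 9328/96500 = 0.09667 mol.
Theoretical n(Mn) = n(e⁻)/2 = 0.04833 mol, i.e. m_theo = 0.04833 × 54.94 = 2.655 g.
Efficiency = m_actual / m_theo = 2.49 / 2.655 = 93.8 %.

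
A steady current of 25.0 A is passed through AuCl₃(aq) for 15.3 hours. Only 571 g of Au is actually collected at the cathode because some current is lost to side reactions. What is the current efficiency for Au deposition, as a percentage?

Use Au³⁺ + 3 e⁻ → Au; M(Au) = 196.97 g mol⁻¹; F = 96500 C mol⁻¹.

Q = I·t = 25.00 × 55080 = 1377000 C; n(e⁻) = 1377000/96500 = 14.27 mol.
Theoretical n(Au) = n(e⁻)/3 = 4.756 mol, i.e. m_theo = 4.756 × 196.97 = 936.9 g.
Efficiency = m_actual / m_theo = 571 / 936.9 = 60.9 %.

60.9 %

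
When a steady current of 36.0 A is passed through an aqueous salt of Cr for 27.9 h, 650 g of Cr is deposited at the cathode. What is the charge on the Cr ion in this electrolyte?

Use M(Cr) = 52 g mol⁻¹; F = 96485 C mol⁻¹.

Q = I·t = 36.00 A × 100440 s = 3616000 C, so n(e⁻) = 3616000/96485 = 37.48 mol.
n(Cr) deposited = 650 / 52 = 12.50 mol.
Electrons per atom = n(e⁻)/n(Cr) = 37.48 / 12.50 = 3.00 ≈ 3, so the ion is Cr³⁺.

+3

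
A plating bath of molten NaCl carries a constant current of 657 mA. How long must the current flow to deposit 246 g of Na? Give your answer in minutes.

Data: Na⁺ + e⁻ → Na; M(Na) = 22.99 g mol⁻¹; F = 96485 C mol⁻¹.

26200 min

n(Na) = m/M = 246 / 22.99 = 10.70 mol.
Each Na atom requires 1 electron, so n(e⁻) = 1 × 10.70 = 10.70 mol.
Q = n(e⁻)·F = 10.70 × 96485 = 1032000 C.
t = Q/I = 1032000 / 0.6570 A = 1571000 s = 26200 min.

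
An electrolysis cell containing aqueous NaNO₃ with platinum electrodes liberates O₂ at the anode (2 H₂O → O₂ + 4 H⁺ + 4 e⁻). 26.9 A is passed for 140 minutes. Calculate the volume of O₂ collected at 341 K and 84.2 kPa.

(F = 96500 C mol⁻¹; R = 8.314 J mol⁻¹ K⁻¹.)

19.7 L

Q = I·t = 26.90 A × 8400.0 s = 226000 C.
n(e⁻) = Q/F = 226000 / 96500 = 2.342 mol.
4 electrons are transferred per O₂ molecule, so n(O₂) = 2.342 / 4 = 0.5854 mol.
V = nRT/P = (0.5854 × 8.314 × 341) / (84.2 × 10³ Pa) = 0.0197 m³ = 19.7 L.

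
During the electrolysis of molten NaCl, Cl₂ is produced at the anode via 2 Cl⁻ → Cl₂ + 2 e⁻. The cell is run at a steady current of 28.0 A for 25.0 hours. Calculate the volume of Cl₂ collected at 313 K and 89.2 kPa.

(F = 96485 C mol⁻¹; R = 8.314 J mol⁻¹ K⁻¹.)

Q = I·t = 28.00 A × 90000 s = 2520000 C.
n(e⁻) = Q/F = 2520000 / 96485 = 26.12 mol.
2 electrons are transferred per Cl₂ molecule, so n(Cl₂) = 26.12 / 2 = 13.06 mol.
V = nRT/P = (13.06 × 8.314 × 313) / (89.2 × 10³ Pa) = 0.381 m³ = 381 L.

381 L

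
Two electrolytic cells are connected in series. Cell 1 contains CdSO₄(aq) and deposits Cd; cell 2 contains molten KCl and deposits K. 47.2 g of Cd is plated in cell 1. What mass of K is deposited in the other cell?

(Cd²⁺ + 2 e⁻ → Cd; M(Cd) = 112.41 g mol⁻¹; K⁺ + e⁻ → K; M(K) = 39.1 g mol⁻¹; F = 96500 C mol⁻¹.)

32.8 g

n(Cd) = 47.2 / 112.41 = 0.4199 mol.
Since Cd²⁺ + 2 e⁻ → Cd, n(e⁻) passed = 2 × 0.4199 = 0.8398 mol.
Cells in series carry the same charge, so the same 0.8398 mol of electrons passes through cell 2.
K⁺ + e⁻ → K, so n(K) = 0.8398 / 1 = 0.8398 mol.
m(K) = 0.8398 × 39.1 = 32.8 g.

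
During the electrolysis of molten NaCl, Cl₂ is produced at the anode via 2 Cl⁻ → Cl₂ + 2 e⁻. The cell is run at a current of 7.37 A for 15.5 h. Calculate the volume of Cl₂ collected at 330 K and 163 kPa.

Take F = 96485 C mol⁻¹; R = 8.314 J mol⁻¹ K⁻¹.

Q = I·t = 7.370 A × 55800 s = 411200 C.
n(e⁻) = Q/F = 411200 / 96485 = 4.262 mol.
2 electrons are transferred per Cl₂ molecule, so n(Cl₂) = 4.262 / 2 = 2.131 mol.
V = nRT/P = (2.131 × 8.314 × 330) / (163 × 10³ Pa) = 0.0359 m³ = 35.9 L.

35.9 L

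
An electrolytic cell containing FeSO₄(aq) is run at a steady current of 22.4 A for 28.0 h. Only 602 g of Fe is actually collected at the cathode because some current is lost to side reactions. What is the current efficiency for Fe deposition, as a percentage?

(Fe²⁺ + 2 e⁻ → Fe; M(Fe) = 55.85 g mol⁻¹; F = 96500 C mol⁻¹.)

Q = I·t = 22.40 × 100800 = 2258000 C; n(e⁻) = 2258000/96500 = 23.40 mol.
Theoretical n(Fe) = n(e⁻)/2 = 11.70 mol, i.e. m_theo = 11.70 × 55.85 = 653.4 g.
Efficiency = m_actual / m_theo = 602 / 653.4 = 92.1 %.

92.1 %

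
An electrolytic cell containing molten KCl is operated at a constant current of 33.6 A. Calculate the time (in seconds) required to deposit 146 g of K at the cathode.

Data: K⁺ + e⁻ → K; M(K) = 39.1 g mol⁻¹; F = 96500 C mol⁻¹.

10700 s

n(K) = m/M = 146 / 39.1 = 3.734 mol.
Each K atom requires 1 electron, so n(e⁻) = 1 × 3.734 = 3.734 mol.
Q = n(e⁻)·F = 3.734 × 96500 = 360300 C.
t = Q/I = 360300 / 33.60 A = 10720 s.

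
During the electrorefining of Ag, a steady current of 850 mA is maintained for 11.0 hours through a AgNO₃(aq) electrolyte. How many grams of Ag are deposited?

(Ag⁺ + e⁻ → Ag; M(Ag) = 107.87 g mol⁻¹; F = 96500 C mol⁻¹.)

Q = I·t = 0.8500 A × 39600 s = 33660 C.
n(e⁻) = Q/F = 33660 / 96500 = 0.3488 mol.
Ag⁺ + e⁻ → Ag, so n(Ag) = n(e⁻)/1 = 0.3488 mol.
m = n·M = 0.3488 × 107.87 = 37.6 g.

37.6 g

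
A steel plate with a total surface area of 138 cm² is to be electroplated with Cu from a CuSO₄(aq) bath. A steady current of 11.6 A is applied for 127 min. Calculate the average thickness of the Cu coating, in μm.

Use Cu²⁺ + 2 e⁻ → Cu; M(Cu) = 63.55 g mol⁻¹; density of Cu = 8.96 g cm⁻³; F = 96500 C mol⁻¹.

235 μm

Q = I·t = 11.60 × 7620.0 = 88390 C; n(e⁻) = 0.9160 mol.
n(Cu) = n(e⁻)/2 = 0.4580 mol, so m = 0.4580 × 63.55 = 29.11 g.
Volume = m/ρ = 29.11 / 8.96 = 3.248 cm³.
Thickness = V/A = 3.248 / 138 = 0.0235 cm = 235 μm.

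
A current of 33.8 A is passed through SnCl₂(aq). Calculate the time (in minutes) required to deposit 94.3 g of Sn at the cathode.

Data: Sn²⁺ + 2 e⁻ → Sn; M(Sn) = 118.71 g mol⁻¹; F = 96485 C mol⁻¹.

n(Sn) = m/M = 94.3 / 118.71 = 0.7944 mol.
Each Sn atom requires 2 electrons, so n(e⁻) = 2 × 0.7944 = 1.589 mol.
Q = n(e⁻)·F = 1.589 × 96485 = 153300 C.
t = Q/I = 153300 / 33.80 A = 4535 s = 75.6 min.

75.6 min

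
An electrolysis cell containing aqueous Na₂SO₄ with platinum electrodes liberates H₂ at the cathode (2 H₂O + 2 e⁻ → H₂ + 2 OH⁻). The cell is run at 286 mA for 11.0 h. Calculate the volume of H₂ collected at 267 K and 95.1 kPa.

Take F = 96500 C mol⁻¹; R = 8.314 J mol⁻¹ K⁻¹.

Q = I·t = 0.2860 A × 39600 s = 11330 C.
n(e⁻) = Q/F = 11330 / 96500 = 0.1174 mol.
2 electrons are transferred per H₂ molecule, so n(H₂) = 0.1174 / 2 = 0.05868 mol.
V = nRT/P = (0.05868 × 8.314 × 267) / (95.1 × 10³ Pa) = 0.00137 m³ = 1.37 L.

1.37 L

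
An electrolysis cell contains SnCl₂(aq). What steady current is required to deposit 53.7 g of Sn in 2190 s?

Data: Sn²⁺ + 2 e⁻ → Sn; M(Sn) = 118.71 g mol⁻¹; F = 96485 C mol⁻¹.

n(Sn) = 53.7 / 118.71 = 0.4524 mol.
n(e⁻) = 2 × 0.4524 = 0.9047 mol.
Q = n(e⁻)·F = 0.9047 × 96485 = 87290 C.
I = Q/t = 87290 / 2190.0 s = 39.9 A.

39.9 A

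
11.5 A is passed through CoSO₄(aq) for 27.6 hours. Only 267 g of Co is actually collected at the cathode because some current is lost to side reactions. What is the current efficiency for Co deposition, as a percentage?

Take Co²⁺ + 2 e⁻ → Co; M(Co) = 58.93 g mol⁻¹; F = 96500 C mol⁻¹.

Q = I·t = 11.50 × 99360 = 1143000 C; n(e⁻) = 1143000/96500 = 11.84 mol.
Theoretical n(Co) = n(e⁻)/2 = 5.920 mol, i.e. m_theo = 5.920 × 58.93 = 348.9 g.
Efficiency = m_actual / m_theo = 267 / 348.9 = 76.5 %.

76.5 %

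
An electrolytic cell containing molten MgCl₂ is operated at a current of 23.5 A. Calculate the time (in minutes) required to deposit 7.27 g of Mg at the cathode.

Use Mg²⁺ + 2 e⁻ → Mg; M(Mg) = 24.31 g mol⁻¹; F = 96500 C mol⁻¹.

40.9 min

n(Mg) = m/M = 7.27 / 24.31 = 0.2991 mol.
Each Mg atom requires 2 electrons, so n(e⁻) = 2 × 0.2991 = 0.5981 mol.
Q = n(e⁻)·F = 0.5981 × 96500 = 57720 C.
t = Q/I = 57720 / 23.50 A = 2456 s = 40.9 min.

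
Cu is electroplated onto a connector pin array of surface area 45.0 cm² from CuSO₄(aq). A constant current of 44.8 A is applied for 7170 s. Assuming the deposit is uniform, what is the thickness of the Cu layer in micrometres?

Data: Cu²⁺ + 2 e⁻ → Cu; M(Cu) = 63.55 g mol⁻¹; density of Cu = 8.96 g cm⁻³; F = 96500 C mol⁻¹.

Q = I·t = 44.80 × 7170.0 = 321200 C; n(e⁻) = 3.329 mol.
n(Cu) = n(e⁻)/2 = 1.664 mol, so m = 1.664 × 63.55 = 105.8 g.
Volume = m/ρ = 105.8 / 8.96 = 11.80 cm³.
Thickness = V/A = 11.80 / 45.0 = 0.262 cm = 2620 μm.

2620 μm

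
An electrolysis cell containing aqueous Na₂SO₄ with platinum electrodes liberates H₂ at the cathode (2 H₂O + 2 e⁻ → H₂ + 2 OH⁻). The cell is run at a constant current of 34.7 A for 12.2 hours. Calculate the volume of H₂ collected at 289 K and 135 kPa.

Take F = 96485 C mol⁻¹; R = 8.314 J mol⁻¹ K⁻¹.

141 L

Q = I·t = 34.70 A × 43920 s = 1524000 C.
n(e⁻) = Q/F = 1524000 / 96485 = 15.80 mol.
2 electrons are transferred per H₂ molecule, so n(H₂) = 15.80 / 2 = 7.898 mol.
V = nRT/P = (7.898 × 8.314 × 289) / (135 × 10³ Pa) = 0.141 m³ = 141 L.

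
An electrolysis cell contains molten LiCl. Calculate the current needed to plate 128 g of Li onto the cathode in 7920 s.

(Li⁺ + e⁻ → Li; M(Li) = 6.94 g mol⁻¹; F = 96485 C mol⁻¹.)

225 A

n(Li) = 128 / 6.94 = 18.44 mol.
n(e⁻) = 1 × 18.44 = 18.44 mol.
Q = n(e⁻)·F = 18.44 × 96485 = 1780000 C.
I = Q/t = 1780000 / 7920.0 s = 225 A.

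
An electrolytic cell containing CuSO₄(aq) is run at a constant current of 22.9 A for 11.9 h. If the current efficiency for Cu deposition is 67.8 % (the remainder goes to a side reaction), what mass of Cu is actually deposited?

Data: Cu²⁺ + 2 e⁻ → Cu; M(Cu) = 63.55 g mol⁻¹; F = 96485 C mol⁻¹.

Q = I·t = 22.90 × 42840 = 981000 C.
n(e⁻) = 981000/96485 = 10.17 mol; theoretically n(Cu) = 10.17/2 = 5.084 mol, m_theo = 323.1 g.
At 67.8 % efficiency, m_actual = 0.678 × 323.1 = 219 g.

219 g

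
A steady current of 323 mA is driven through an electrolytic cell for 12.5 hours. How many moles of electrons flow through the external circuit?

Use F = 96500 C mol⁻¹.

0.151 mol

Q = I·t = 0.3230 A × 45000 s = 14540 C.
n(e⁻) = Q/F = 14540 / 96500 = 0.151 mol.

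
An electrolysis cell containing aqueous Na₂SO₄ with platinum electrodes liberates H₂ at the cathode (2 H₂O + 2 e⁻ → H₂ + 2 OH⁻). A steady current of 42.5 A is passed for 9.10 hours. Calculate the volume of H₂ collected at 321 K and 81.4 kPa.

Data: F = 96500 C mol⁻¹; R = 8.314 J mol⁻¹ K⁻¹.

Q = I·t = 42.50 A × 32760 s = 1392000 C.
n(e⁻) = Q/F = 1392000 / 96500 = 14.43 mol.
2 electrons are transferred per H₂ molecule, so n(H₂) = 14.43 / 2 = 7.214 mol.
V = nRT/P = (7.214 × 8.314 × 321) / (81.4 × 10³ Pa) = 0.237 m³ = 237 L.

237 L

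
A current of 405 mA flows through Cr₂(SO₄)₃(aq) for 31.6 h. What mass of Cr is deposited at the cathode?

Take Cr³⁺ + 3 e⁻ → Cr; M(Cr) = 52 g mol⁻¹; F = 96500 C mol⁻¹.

Q = I·t = 0.4050 A × 113760 s = 46070 C.
n(e⁻) = Q/F = 46070 / 96500 = 0.4774 mol.
Cr³⁺ + 3 e⁻ → Cr, so n(Cr) = n(e⁻)/3 = 0.1591 mol.
m = n·M = 0.1591 × 52 = 8.28 g.

8.28 g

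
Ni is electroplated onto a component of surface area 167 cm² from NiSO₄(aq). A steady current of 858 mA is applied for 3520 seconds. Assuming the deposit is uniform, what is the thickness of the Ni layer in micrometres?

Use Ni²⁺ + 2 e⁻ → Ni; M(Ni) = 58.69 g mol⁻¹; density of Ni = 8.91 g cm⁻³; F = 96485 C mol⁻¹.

Q = I·t = 0.8580 × 3520.0 = 3020 C; n(e⁻) = 0.03130 mol.
n(Ni) = n(e⁻)/2 = 0.01565 mol, so m = 0.01565 × 58.69 = 0.9186 g.
Volume = m/ρ = 0.9186 / 8.91 = 0.1031 cm³.
Thickness = V/A = 0.1031 / 167 = 6.17 × 10⁻⁴ cm = 6.17 μm.

6.17 μm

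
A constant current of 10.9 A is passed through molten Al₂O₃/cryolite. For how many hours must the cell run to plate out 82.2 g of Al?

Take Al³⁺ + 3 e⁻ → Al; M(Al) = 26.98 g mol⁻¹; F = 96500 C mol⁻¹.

n(Al) = m/M = 82.2 / 26.98 = 3.047 mol.
Each Al atom requires 3 electrons, so n(e⁻) = 3 × 3.047 = 9.140 mol.
Q = n(e⁻)·F = 9.140 × 96500 = 882000 C.
t = Q/I = 882000 / 10.90 A = 80920 s = 22.5 h.

22.5 h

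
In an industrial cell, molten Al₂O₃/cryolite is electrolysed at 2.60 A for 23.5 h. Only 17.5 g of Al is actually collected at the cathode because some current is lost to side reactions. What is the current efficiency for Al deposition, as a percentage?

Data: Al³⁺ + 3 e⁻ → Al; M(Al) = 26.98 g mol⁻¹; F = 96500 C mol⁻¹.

85.4 %

Q = I·t = 2.600 × 84600 = 220000 C; n(e⁻) = 220000/96500 = 2.279 mol.
Theoretical n(Al) = n(e⁻)/3 = 0.7598 mol, i.e. m_theo = 0.7598 × 26.98 = 20.50 g.
Efficiency = m_actual / m_theo = 17.5 / 20.50 = 85.4 %.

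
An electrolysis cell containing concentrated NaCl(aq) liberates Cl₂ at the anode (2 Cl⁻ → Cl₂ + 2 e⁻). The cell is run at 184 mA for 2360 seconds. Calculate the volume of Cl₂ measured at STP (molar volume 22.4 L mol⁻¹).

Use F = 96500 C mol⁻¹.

0.0504 L

Q = I·t = 0.1840 A × 2360.0 s = 434.2 C.
n(e⁻) = Q/F = 434.2 / 96500 = 0.004500 mol.
2 electrons are transferred per Cl₂ molecule, so n(Cl₂) = 0.004500 / 2 = 0.002250 mol.
V = n × V_m = 0.002250 × 22.4 = 0.0504 L.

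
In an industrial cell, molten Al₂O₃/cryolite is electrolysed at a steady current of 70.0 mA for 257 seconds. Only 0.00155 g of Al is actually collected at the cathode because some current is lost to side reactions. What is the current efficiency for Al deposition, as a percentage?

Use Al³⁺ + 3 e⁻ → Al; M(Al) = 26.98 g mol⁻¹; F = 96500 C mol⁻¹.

92.5 %

Q = I·t = 0.07000 × 257.00 = 17.99 C; n(e⁻) = 17.99/96500 = 0.0001864 mol.
Theoretical n(Al) = n(e⁻)/3 = 0.00006214 mol, i.e. m_theo = 0.00006214 × 26.98 = 0.001677 g.
Efficiency = m_actual / m_theo = 0.00155 / 0.001677 = 92.5 %.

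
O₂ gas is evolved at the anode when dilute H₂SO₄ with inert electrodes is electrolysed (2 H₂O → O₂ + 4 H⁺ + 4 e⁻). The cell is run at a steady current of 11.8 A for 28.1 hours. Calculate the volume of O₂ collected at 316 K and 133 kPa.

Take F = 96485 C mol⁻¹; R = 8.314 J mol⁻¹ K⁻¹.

61.1 L

Q = I·t = 11.80 A × 101160 s = 1194000 C.
n(e⁻) = Q/F = 1194000 / 96485 = 12.37 mol.
4 electrons are transferred per O₂ molecule, so n(O₂) = 12.37 / 4 = 3.093 mol.
V = nRT/P = (3.093 × 8.314 × 316) / (133 × 10³ Pa) = 0.0611 m³ = 61.1 L.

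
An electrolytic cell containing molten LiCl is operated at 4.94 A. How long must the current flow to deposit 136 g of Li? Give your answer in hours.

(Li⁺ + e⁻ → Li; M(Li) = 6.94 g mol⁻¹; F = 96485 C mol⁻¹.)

n(Li) = m/M = 136 / 6.94 = 19.60 mol.
Each Li atom requires 1 electron, so n(e⁻) = 1 × 19.60 = 19.60 mol.
Q = n(e⁻)·F = 19.60 × 96485 = 1891000 C.
t = Q/I = 1891000 / 4.940 A = 382700 s = 106 h.

106 h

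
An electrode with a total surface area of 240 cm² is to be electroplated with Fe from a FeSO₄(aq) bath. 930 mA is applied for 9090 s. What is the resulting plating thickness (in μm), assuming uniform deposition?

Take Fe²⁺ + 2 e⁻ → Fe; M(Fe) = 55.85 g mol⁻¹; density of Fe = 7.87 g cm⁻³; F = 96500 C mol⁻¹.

13.0 μm

Q = I·t = 0.9300 × 9090.0 = 8454 C; n(e⁻) = 0.08760 mol.
n(Fe) = n(e⁻)/2 = 0.04380 mol, so m = 0.04380 × 55.85 = 2.446 g.
Volume = m/ρ = 2.446 / 7.87 = 0.3108 cm³.
Thickness = V/A = 0.3108 / 240 = 0.00130 cm = 13.0 μm.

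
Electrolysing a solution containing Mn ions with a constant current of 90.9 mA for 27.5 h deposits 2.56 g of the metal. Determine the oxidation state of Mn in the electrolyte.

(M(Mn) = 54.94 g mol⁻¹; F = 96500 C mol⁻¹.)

Q = I·t = 0.09090 A × 99000 s = 8999 C, so n(e⁻) = 8999/96500 = 0.09325 mol.
n(Mn) deposited = 2.56 / 54.94 = 0.04660 mol.
Electrons per atom = n(e⁻)/n(Mn) = 0.09325 / 0.04660 = 2.00 ≈ 2, so the ion is Mn²⁺.

+2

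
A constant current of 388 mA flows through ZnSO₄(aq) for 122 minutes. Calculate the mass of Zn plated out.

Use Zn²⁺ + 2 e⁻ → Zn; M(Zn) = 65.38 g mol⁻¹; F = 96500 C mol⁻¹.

Q = I·t = 0.3880 A × 7320.0 s = 2840 C.
n(e⁻) = Q/F = 2840 / 96500 = 0.02943 mol.
Zn²⁺ + 2 e⁻ → Zn, so n(Zn) = n(e⁻)/2 = 0.01472 mol.
m = n·M = 0.01472 × 65.38 = 0.962 g.

0.962 g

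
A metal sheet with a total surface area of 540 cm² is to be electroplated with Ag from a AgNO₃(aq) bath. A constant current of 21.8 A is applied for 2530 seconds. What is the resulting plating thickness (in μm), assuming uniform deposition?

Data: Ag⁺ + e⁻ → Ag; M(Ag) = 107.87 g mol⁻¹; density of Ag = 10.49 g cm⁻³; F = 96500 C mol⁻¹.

Q = I·t = 21.80 × 2530.0 = 55150 C; n(e⁻) = 0.5715 mol.
n(Ag) = n(e⁻)/1 = 0.5715 mol, so m = 0.5715 × 107.87 = 61.65 g.
Volume = m/ρ = 61.65 / 10.49 = 5.877 cm³.
Thickness = V/A = 5.877 / 540 = 0.0109 cm = 109 μm.

109 μm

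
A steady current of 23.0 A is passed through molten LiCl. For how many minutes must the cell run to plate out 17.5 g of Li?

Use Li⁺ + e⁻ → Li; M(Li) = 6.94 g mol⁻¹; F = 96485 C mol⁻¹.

n(Li) = m/M = 17.5 / 6.94 = 2.522 mol.
Each Li atom requires 1 electron, so n(e⁻) = 1 × 2.522 = 2.522 mol.
Q = n(e⁻)·F = 2.522 × 96485 = 243300 C.
t = Q/I = 243300 / 23.00 A = 10580 s = 176 min.

176 min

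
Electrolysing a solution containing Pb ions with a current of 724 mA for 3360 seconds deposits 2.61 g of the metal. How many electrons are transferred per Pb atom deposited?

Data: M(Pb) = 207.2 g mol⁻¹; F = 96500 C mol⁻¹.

2

Q = I·t = 0.7240 A × 3360.0 s = 2433 C, so n(e⁻) = 2433/96500 = 0.02521 mol.
n(Pb) deposited = 2.61 / 207.2 = 0.01260 mol.
Electrons per atom = n(e⁻)/n(Pb) = 0.02521 / 0.01260 = 2.00 ≈ 2, so the ion is Pb²⁺.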